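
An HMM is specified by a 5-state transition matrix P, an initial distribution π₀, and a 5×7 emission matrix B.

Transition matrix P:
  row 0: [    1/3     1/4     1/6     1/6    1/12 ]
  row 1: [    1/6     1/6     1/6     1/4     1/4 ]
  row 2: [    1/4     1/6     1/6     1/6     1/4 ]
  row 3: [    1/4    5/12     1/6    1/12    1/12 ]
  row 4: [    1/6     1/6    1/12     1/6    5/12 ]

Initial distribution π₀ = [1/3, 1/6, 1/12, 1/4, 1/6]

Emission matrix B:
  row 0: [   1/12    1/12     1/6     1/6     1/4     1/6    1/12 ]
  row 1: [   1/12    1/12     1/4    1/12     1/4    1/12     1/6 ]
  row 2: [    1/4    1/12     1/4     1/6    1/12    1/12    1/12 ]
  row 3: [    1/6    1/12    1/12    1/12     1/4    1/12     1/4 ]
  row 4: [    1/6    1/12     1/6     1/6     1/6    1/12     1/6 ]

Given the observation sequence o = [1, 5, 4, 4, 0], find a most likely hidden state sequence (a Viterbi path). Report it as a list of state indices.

path = [0, 0, 0, 0, 2]

t=0: δ = [2.778e-02, 1.389e-02, 6.944e-03, 2.083e-02, 1.389e-02]  (obs o_0=1)
t=1: δ = [1.543e-03, 7.234e-04, 3.858e-04, 3.858e-04, 4.823e-04]  ψ = [0, 3, 0, 0, 4]  (obs o_1=5)
t=2: δ = [1.286e-04, 9.645e-05, 2.143e-05, 6.430e-05, 3.349e-05]  ψ = [0, 0, 0, 0, 4]  (obs o_2=4)
t=3: δ = [1.072e-05, 8.038e-06, 1.786e-06, 6.028e-06, 4.019e-06]  ψ = [0, 0, 0, 1, 1]  (obs o_3=4)
t=4: δ = [2.977e-07, 2.233e-07, 4.465e-07, 3.349e-07, 3.349e-07]  ψ = [0, 0, 0, 1, 1]  (obs o_4=0)
backtrack: best end state = 2; path = [0, 0, 0, 0, 2]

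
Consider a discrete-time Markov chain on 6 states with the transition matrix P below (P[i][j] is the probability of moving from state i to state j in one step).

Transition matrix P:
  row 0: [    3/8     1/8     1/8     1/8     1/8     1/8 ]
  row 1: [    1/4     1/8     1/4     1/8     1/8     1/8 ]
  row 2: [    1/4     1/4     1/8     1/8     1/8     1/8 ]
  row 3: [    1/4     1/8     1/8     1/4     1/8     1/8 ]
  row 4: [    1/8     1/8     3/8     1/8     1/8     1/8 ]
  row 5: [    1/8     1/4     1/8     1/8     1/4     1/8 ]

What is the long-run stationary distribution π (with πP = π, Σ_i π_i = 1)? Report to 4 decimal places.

Balance equations π_j = Σ_i π_i·P[i][j]:
  π_0 = 3/8·π_0 + 1/4·π_1 + 1/4·π_2 + 1/4·π_3 + 1/8·π_4 + 1/8·π_5
  π_1 = 1/8·π_0 + 1/8·π_1 + 1/4·π_2 + 1/8·π_3 + 1/8·π_4 + 1/4·π_5
  π_2 = 1/8·π_0 + 1/4·π_1 + 1/8·π_2 + 1/8·π_3 + 3/8·π_4 + 1/8·π_5
  π_3 = 1/8·π_0 + 1/8·π_1 + 1/8·π_2 + 1/4·π_3 + 1/8·π_4 + 1/8·π_5
  π_4 = 1/8·π_0 + 1/8·π_1 + 1/8·π_2 + 1/8·π_3 + 1/8·π_4 + 1/4·π_5
  normalize: π_0 + π_1 + π_2 + π_3 + π_4 + π_5 = 1
Solving the linear system gives exactly π = [111/448, 47/288, 13/72, 1/7, 9/64, 1/8].

π = [0.2478, 0.1632, 0.1806, 0.1429, 0.1406, 0.1250]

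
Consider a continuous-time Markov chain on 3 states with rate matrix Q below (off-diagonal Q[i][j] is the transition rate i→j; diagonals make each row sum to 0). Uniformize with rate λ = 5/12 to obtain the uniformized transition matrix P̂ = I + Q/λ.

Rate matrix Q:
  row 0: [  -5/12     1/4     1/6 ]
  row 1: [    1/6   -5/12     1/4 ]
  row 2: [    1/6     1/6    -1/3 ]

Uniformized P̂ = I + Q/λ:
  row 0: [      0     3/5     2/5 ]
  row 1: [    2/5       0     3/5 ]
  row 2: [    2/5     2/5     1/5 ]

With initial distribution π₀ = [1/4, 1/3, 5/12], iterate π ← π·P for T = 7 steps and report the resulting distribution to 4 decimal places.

t=0: π = [0.2500, 0.3333, 0.4167]
t=1: π = [0.3000, 0.3167, 0.3833]
t=2: π = [0.2800, 0.3333, 0.3867]
t=3: π = [0.2880, 0.3227, 0.3893]
t=4: π = [0.2848, 0.3285, 0.3867]
t=5: π = [0.2861, 0.3255, 0.3884]
t=6: π = [0.2856, 0.3270, 0.3874]
t=7: π = [0.2858, 0.3263, 0.3879]

π = [0.2858, 0.3263, 0.3879]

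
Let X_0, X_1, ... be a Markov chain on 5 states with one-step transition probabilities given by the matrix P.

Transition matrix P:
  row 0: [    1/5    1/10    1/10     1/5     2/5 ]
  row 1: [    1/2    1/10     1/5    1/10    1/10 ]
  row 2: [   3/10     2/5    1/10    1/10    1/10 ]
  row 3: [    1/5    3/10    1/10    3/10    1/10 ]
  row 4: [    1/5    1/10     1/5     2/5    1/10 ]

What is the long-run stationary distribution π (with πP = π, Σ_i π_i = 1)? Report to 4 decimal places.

π = [0.2696, 0.1863, 0.1367, 0.2265, 0.1809]

Balance equations π_j = Σ_i π_i·P[i][j]:
  π_0 = 1/5·π_0 + 1/2·π_1 + 3/10·π_2 + 1/5·π_3 + 1/5·π_4
  π_1 = 1/10·π_0 + 1/10·π_1 + 2/5·π_2 + 3/10·π_3 + 1/10·π_4
  π_2 = 1/10·π_0 + 1/5·π_1 + 1/10·π_2 + 1/10·π_3 + 1/5·π_4
  π_3 = 1/5·π_0 + 1/10·π_1 + 1/10·π_2 + 3/10·π_3 + 2/5·π_4
  normalize: π_0 + π_1 + π_2 + π_3 + π_4 = 1
Solving the linear system gives exactly π = [3413/12661, 2359/12661, 1731/12661, 2868/12661, 2290/12661].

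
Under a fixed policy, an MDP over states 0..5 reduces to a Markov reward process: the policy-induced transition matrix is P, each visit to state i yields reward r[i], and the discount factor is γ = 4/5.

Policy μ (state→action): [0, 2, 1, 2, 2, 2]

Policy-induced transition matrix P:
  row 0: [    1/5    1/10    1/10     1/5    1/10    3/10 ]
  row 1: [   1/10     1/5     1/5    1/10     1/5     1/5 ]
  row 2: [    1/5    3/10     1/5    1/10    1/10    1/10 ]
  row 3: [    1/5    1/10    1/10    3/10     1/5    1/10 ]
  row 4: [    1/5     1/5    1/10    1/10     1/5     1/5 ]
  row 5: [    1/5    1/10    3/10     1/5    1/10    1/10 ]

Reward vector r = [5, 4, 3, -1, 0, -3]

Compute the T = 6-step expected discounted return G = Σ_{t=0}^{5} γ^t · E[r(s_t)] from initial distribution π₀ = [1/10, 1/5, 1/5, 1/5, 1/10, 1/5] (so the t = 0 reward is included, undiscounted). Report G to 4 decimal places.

t=0: π = [0.1000, 0.2000, 0.2000, 0.2000, 0.1000, 0.2000], E[r] = 1.1000, γ^t·E[r] = 1.100000, running G = 1.100000
t=1: π = [0.1800, 0.1700, 0.1800, 0.1700, 0.1500, 0.1500], E[r] = 1.5000, γ^t·E[r] = 1.200000, running G = 2.300000
t=2: π = [0.1830, 0.1680, 0.1650, 0.1670, 0.1490, 0.1680], E[r] = 1.4110, γ^t·E[r] = 0.903040, running G = 3.203040
t=3: π = [0.1832, 0.1647, 0.1669, 0.1685, 0.1484, 0.1683], E[r] = 1.4021, γ^t·E[r] = 0.717875, running G = 3.920915
t=4: π = [0.1835, 0.1647, 0.1668, 0.1689, 0.1482, 0.1680], E[r] = 1.4042, γ^t·E[r] = 0.575148, running G = 4.496063
t=5: π = [0.1835, 0.1646, 0.1667, 0.1689, 0.1482, 0.1680], E[r] = 1.4036, γ^t·E[r] = 0.459926, running G = 4.955989

G = 4.9560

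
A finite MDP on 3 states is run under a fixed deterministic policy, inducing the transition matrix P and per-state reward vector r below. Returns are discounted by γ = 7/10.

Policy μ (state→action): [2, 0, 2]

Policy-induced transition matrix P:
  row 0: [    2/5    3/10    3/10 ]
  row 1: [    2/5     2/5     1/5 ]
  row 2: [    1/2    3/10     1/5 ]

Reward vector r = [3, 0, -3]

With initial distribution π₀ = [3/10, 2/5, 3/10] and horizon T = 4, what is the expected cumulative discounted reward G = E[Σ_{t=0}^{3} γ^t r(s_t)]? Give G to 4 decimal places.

G = 0.8719

t=0: π = [0.3000, 0.4000, 0.3000], E[r] = 0.0000, γ^t·E[r] = 0.000000, running G = 0.000000
t=1: π = [0.4300, 0.3400, 0.2300], E[r] = 0.6000, γ^t·E[r] = 0.420000, running G = 0.420000
t=2: π = [0.4230, 0.3340, 0.2430], E[r] = 0.5400, γ^t·E[r] = 0.264600, running G = 0.684600
t=3: π = [0.4243, 0.3334, 0.2423], E[r] = 0.5460, γ^t·E[r] = 0.187278, running G = 0.871878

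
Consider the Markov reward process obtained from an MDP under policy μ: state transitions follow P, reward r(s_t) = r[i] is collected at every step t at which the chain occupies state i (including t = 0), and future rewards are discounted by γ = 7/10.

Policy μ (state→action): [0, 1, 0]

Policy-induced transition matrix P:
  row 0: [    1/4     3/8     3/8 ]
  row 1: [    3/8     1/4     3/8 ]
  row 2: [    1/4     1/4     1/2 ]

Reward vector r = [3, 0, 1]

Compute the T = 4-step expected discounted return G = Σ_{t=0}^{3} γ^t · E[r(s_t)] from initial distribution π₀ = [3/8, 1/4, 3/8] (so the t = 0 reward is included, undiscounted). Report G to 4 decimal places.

G = 3.4585

t=0: π = [0.3750, 0.2500, 0.3750], E[r] = 1.5000, γ^t·E[r] = 1.500000, running G = 1.500000
t=1: π = [0.2813, 0.2969, 0.4219], E[r] = 1.2656, γ^t·E[r] = 0.885938, running G = 2.385938
t=2: π = [0.2871, 0.2852, 0.4277], E[r] = 1.2891, γ^t·E[r] = 0.631641, running G = 3.017578
t=3: π = [0.2856, 0.2859, 0.4285], E[r] = 1.2854, γ^t·E[r] = 0.440892, running G = 3.458470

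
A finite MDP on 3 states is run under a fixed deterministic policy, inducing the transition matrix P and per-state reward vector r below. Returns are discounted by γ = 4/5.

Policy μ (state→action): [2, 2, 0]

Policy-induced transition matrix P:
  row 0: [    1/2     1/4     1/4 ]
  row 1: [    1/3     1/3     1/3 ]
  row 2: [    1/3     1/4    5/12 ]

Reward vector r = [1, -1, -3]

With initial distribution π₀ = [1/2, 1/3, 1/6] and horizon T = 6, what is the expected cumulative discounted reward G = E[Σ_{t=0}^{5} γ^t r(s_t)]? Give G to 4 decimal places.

G = -2.5613

t=0: π = [0.5000, 0.3333, 0.1667], E[r] = -0.3333, γ^t·E[r] = -0.333333, running G = -0.333333
t=1: π = [0.4167, 0.2778, 0.3056], E[r] = -0.7778, γ^t·E[r] = -0.622222, running G = -0.955556
t=2: π = [0.4028, 0.2731, 0.3241], E[r] = -0.8426, γ^t·E[r] = -0.539259, running G = -1.494815
t=3: π = [0.4005, 0.2728, 0.3268], E[r] = -0.8526, γ^t·E[r] = -0.436543, running G = -1.931358
t=4: π = [0.4001, 0.2727, 0.3272], E[r] = -0.8542, γ^t·E[r] = -0.349893, running G = -2.281251
t=5: π = [0.4000, 0.2727, 0.3273], E[r] = -0.8545, γ^t·E[r] = -0.280000, running G = -2.561251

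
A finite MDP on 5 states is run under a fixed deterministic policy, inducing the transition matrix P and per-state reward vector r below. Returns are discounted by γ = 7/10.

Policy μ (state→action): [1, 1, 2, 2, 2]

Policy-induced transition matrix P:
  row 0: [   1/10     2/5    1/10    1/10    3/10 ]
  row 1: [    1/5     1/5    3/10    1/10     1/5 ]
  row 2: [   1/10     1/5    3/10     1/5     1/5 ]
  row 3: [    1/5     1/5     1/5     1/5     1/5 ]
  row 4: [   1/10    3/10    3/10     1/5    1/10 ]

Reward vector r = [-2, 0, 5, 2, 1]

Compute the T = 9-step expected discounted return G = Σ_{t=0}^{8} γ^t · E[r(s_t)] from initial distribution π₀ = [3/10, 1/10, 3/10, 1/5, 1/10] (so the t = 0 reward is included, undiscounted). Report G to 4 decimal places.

G = 4.6350

t=0: π = [0.3000, 0.1000, 0.3000, 0.2000, 0.1000], E[r] = 1.4000, γ^t·E[r] = 1.400000, running G = 1.400000
t=1: π = [0.1300, 0.2700, 0.2200, 0.1600, 0.2200], E[r] = 1.3800, γ^t·E[r] = 0.966000, running G = 2.366000
t=2: π = [0.1430, 0.2480, 0.2580, 0.1600, 0.1910], E[r] = 1.5150, γ^t·E[r] = 0.742350, running G = 3.108350
t=3: π = [0.1408, 0.2477, 0.2554, 0.1609, 0.1952], E[r] = 1.5124, γ^t·E[r] = 0.518753, running G = 3.627103
t=4: π = [0.1409, 0.2477, 0.2558, 0.1612, 0.1946], E[r] = 1.5139, γ^t·E[r] = 0.363485, running G = 3.990588
t=5: π = [0.1409, 0.2476, 0.2557, 0.1611, 0.1946], E[r] = 1.5137, γ^t·E[r] = 0.254411, running G = 4.244999
t=6: π = [0.1409, 0.2476, 0.2557, 0.1611, 0.1946], E[r] = 1.5137, γ^t·E[r] = 0.178087, running G = 4.423086
t=7: π = [0.1409, 0.2476, 0.2557, 0.1611, 0.1946], E[r] = 1.5137, γ^t·E[r] = 0.124661, running G = 4.547747
t=8: π = [0.1409, 0.2476, 0.2557, 0.1611, 0.1946], E[r] = 1.5137, γ^t·E[r] = 0.087262, running G = 4.635009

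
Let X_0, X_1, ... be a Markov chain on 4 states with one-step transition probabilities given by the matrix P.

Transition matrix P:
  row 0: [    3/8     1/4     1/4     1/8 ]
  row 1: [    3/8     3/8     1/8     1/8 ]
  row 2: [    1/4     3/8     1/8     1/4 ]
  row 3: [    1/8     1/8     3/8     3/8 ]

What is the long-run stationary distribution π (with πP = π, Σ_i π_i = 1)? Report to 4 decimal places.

π = [0.2979, 0.2872, 0.2128, 0.2021]

Balance equations π_j = Σ_i π_i·P[i][j]:
  π_0 = 3/8·π_0 + 3/8·π_1 + 1/4·π_2 + 1/8·π_3
  π_1 = 1/4·π_0 + 3/8·π_1 + 3/8·π_2 + 1/8·π_3
  π_2 = 1/4·π_0 + 1/8·π_1 + 1/8·π_2 + 3/8·π_3
  normalize: π_0 + π_1 + π_2 + π_3 = 1
Solving the linear system gives exactly π = [14/47, 27/94, 10/47, 19/94].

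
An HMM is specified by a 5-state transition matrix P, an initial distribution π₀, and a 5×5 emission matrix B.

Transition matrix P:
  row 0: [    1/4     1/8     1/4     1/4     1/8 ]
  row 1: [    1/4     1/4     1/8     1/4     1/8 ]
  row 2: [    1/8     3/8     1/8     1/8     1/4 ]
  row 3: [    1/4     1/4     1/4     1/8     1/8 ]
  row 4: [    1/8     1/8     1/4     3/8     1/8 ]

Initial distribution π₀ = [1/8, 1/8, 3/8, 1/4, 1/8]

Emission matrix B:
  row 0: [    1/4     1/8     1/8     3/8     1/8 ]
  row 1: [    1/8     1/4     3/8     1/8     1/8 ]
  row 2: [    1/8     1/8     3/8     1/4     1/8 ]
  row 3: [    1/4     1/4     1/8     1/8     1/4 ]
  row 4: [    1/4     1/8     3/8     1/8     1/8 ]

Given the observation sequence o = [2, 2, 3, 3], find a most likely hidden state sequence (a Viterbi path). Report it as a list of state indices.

t=0: δ = [1.562e-02, 4.688e-02, 1.406e-01, 3.125e-02, 4.688e-02]  (obs o_0=2)
t=1: δ = [2.197e-03, 1.978e-02, 6.592e-03, 2.197e-03, 1.318e-02]  ψ = [2, 2, 2, 2, 2]  (obs o_1=2)
t=2: δ = [1.854e-03, 6.180e-04, 8.240e-04, 6.180e-04, 3.090e-04]  ψ = [1, 1, 4, 1, 1]  (obs o_2=3)
t=3: δ = [1.738e-04, 3.862e-05, 1.159e-04, 5.794e-05, 2.897e-05]  ψ = [0, 2, 0, 0, 0]  (obs o_3=3)
backtrack: best end state = 0; path = [2, 1, 0, 0]

path = [2, 1, 0, 0]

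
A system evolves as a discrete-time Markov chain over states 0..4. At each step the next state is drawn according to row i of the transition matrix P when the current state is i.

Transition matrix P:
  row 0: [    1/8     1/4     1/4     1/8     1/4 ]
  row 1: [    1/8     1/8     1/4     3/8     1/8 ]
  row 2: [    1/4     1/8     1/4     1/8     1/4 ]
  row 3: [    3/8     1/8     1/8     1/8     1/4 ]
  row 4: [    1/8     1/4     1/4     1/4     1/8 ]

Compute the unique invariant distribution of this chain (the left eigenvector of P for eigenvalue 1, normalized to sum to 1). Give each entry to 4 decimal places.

Balance equations π_j = Σ_i π_i·P[i][j]:
  π_0 = 1/8·π_0 + 1/8·π_1 + 1/4·π_2 + 3/8·π_3 + 1/8·π_4
  π_1 = 1/4·π_0 + 1/8·π_1 + 1/8·π_2 + 1/8·π_3 + 1/4·π_4
  π_2 = 1/4·π_0 + 1/4·π_1 + 1/4·π_2 + 1/8·π_3 + 1/4·π_4
  π_3 = 1/8·π_0 + 3/8·π_1 + 1/8·π_2 + 1/8·π_3 + 1/4·π_4
  normalize: π_0 + π_1 + π_2 + π_3 + π_4 = 1
Solving the linear system gives exactly π = [1070/5303, 931/5303, 1197/5303, 1030/5303, 1075/5303].

π = [0.2018, 0.1756, 0.2257, 0.1942, 0.2027]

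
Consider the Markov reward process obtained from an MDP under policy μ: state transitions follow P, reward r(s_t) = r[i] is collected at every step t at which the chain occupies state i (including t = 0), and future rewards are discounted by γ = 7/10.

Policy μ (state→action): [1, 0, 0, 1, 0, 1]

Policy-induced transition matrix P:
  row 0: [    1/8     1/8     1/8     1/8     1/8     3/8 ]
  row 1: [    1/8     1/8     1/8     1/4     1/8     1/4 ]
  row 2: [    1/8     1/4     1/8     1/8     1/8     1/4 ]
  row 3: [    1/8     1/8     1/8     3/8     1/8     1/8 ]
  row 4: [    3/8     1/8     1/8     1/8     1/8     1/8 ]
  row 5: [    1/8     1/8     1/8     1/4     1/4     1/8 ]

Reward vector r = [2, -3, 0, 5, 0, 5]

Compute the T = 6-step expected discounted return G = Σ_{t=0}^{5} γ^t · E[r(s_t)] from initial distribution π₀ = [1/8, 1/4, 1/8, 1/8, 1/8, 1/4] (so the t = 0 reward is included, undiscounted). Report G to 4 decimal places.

G = 5.2704

t=0: π = [0.1250, 0.2500, 0.1250, 0.1250, 0.1250, 0.2500], E[r] = 1.3750, γ^t·E[r] = 1.375000, running G = 1.375000
t=1: π = [0.1563, 0.1406, 0.1250, 0.2188, 0.1563, 0.2031], E[r] = 2.0000, γ^t·E[r] = 1.400000, running G = 2.775000
t=2: π = [0.1641, 0.1406, 0.1250, 0.2227, 0.1504, 0.1973], E[r] = 2.0059, γ^t·E[r] = 0.982871, running G = 3.757871
t=3: π = [0.1626, 0.1406, 0.1250, 0.2229, 0.1497, 0.1992], E[r] = 2.0139, γ^t·E[r] = 0.690773, running G = 4.448644
t=4: π = [0.1624, 0.1406, 0.1250, 0.2232, 0.1499, 0.1989], E[r] = 2.0132, γ^t·E[r] = 0.483380, running G = 4.932024
t=5: π = [0.1625, 0.1406, 0.1250, 0.2232, 0.1499, 0.1988], E[r] = 2.0133, γ^t·E[r] = 0.338374, running G = 5.270398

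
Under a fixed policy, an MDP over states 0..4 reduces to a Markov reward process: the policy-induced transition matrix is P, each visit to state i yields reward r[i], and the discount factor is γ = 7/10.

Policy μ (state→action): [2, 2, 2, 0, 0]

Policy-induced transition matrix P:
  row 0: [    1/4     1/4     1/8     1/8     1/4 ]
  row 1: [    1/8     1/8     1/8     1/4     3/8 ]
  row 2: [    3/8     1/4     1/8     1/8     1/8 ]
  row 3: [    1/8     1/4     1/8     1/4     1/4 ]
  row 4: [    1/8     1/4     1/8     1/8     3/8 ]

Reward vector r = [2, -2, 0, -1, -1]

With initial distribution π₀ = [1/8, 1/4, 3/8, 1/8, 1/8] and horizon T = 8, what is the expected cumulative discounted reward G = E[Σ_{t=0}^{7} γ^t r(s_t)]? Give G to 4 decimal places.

t=0: π = [0.1250, 0.2500, 0.3750, 0.1250, 0.1250], E[r] = -0.5000, γ^t·E[r] = -0.500000, running G = -0.500000
t=1: π = [0.2344, 0.2188, 0.1250, 0.1719, 0.2500], E[r] = -0.3906, γ^t·E[r] = -0.273438, running G = -0.773438
t=2: π = [0.1855, 0.2227, 0.1250, 0.1738, 0.2930], E[r] = -0.5410, γ^t·E[r] = -0.265098, running G = -1.038535
t=3: π = [0.1794, 0.2222, 0.1250, 0.1746, 0.2988], E[r] = -0.5588, γ^t·E[r] = -0.191681, running G = -1.230217
t=4: π = [0.1787, 0.2222, 0.1250, 0.1746, 0.2995], E[r] = -0.5612, γ^t·E[r] = -0.134741, running G = -1.364958
t=5: π = [0.1786, 0.2222, 0.1250, 0.1746, 0.2996], E[r] = -0.5615, γ^t·E[r] = -0.094366, running G = -1.459323
t=6: π = [0.1786, 0.2222, 0.1250, 0.1746, 0.2996], E[r] = -0.5615, γ^t·E[r] = -0.066060, running G = -1.525384
t=7: π = [0.1786, 0.2222, 0.1250, 0.1746, 0.2996], E[r] = -0.5615, γ^t·E[r] = -0.046243, running G = -1.571626

G = -1.5716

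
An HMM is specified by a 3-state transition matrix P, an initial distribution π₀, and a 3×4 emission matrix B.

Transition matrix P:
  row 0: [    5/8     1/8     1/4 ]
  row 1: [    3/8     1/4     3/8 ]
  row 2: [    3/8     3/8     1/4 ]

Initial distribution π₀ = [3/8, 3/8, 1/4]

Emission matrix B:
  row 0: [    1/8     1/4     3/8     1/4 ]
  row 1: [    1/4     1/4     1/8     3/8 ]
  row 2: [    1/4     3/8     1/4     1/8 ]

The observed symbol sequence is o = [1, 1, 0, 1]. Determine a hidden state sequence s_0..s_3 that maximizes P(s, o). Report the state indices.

t=0: δ = [9.375e-02, 9.375e-02, 9.375e-02]  (obs o_0=1)
t=1: δ = [1.465e-02, 8.789e-03, 1.318e-02]  ψ = [0, 2, 1]  (obs o_1=1)
t=2: δ = [1.144e-03, 1.236e-03, 9.155e-04]  ψ = [0, 2, 0]  (obs o_2=0)
t=3: δ = [1.788e-04, 8.583e-05, 1.738e-04]  ψ = [0, 2, 1]  (obs o_3=1)
backtrack: best end state = 0; path = [0, 0, 0, 0]

path = [0, 0, 0, 0]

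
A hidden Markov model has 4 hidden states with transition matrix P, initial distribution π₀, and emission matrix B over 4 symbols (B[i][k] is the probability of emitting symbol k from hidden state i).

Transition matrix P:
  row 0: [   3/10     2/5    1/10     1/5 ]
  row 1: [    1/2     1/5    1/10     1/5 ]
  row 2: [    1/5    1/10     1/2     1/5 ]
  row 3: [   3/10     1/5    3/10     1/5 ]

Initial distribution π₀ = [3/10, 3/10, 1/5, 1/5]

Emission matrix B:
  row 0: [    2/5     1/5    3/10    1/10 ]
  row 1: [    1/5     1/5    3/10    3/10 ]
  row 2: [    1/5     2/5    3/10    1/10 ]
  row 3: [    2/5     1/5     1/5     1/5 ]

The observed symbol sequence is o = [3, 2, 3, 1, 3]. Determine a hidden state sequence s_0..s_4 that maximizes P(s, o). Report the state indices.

t=0: δ = [3.000e-02, 9.000e-02, 2.000e-02, 4.000e-02]  (obs o_0=3)
t=1: δ = [1.350e-02, 5.400e-03, 3.600e-03, 3.600e-03]  ψ = [1, 1, 3, 1]  (obs o_1=2)
t=2: δ = [4.050e-04, 1.620e-03, 1.800e-04, 5.400e-04]  ψ = [0, 0, 2, 0]  (obs o_2=3)
t=3: δ = [1.620e-04, 6.480e-05, 6.480e-05, 6.480e-05]  ψ = [1, 1, 1, 1]  (obs o_3=1)
t=4: δ = [4.860e-06, 1.944e-05, 3.240e-06, 6.480e-06]  ψ = [0, 0, 2, 0]  (obs o_4=3)
backtrack: best end state = 1; path = [1, 0, 1, 0, 1]

path = [1, 0, 1, 0, 1]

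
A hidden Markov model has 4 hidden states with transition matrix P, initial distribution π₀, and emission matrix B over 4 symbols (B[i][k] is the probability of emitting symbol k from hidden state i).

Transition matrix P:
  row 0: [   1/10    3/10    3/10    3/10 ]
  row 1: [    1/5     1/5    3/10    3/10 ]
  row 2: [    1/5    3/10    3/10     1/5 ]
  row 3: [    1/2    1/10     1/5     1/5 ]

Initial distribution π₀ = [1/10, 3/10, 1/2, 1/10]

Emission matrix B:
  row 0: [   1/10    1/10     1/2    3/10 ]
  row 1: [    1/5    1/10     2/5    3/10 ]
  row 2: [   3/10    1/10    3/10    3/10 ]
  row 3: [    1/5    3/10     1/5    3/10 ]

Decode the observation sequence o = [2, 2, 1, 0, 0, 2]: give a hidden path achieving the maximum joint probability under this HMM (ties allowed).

path = [2, 1, 3, 0, 3, 0]

t=0: δ = [5.000e-02, 1.200e-01, 1.500e-01, 2.000e-02]  (obs o_0=2)
t=1: δ = [1.500e-02, 1.800e-02, 1.350e-02, 7.200e-03]  ψ = [2, 2, 2, 1]  (obs o_1=2)
t=2: δ = [3.600e-04, 4.500e-04, 5.400e-04, 1.620e-03]  ψ = [1, 0, 1, 1]  (obs o_2=1)
t=3: δ = [8.100e-05, 3.240e-05, 9.720e-05, 6.480e-05]  ψ = [3, 2, 3, 3]  (obs o_3=0)
t=4: δ = [3.240e-06, 5.832e-06, 8.748e-06, 4.860e-06]  ψ = [3, 2, 2, 0]  (obs o_4=0)
t=5: δ = [1.215e-06, 1.050e-06, 7.873e-07, 3.499e-07]  ψ = [3, 2, 2, 1]  (obs o_5=2)
backtrack: best end state = 0; path = [2, 1, 3, 0, 3, 0]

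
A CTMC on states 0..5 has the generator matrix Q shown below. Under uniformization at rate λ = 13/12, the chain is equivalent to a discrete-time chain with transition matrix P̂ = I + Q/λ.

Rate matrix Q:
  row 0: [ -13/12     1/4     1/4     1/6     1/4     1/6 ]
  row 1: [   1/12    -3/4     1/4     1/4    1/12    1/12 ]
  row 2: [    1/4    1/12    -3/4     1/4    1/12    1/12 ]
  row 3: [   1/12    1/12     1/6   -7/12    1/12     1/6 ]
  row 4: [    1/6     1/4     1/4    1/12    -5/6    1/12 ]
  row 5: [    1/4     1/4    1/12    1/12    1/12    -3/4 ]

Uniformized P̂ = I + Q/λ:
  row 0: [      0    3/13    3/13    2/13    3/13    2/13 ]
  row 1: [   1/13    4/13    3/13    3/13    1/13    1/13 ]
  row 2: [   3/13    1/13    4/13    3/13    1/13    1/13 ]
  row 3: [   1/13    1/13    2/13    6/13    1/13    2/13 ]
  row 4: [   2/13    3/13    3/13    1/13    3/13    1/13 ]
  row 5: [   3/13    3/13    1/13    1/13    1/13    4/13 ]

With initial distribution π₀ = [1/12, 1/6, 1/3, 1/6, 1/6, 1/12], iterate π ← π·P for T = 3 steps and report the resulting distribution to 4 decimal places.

π = [0.1293, 0.1750, 0.2087, 0.2370, 0.1146, 0.1354]

t=0: π = [0.0833, 0.1667, 0.3333, 0.1667, 0.1667, 0.0833]
t=1: π = [0.1474, 0.1667, 0.2308, 0.2244, 0.1154, 0.1154]
t=2: π = [0.1277, 0.1736, 0.2135, 0.2357, 0.1174, 0.1321]
t=3: π = [0.1293, 0.1750, 0.2087, 0.2370, 0.1146, 0.1354]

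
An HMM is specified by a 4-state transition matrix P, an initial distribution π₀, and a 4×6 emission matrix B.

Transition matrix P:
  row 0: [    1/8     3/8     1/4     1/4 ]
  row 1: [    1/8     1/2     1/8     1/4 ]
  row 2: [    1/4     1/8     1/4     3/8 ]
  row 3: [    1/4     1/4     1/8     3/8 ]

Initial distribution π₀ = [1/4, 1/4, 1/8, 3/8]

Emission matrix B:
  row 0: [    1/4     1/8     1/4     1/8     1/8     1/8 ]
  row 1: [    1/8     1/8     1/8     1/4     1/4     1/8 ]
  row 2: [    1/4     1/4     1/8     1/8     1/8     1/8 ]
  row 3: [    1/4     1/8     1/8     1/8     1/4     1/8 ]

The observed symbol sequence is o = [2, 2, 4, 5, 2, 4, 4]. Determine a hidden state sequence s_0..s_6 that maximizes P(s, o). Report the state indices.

path = [0, 1, 1, 1, 1, 1, 1]

t=0: δ = [6.250e-02, 3.125e-02, 1.562e-02, 4.688e-02]  (obs o_0=2)
t=1: δ = [2.930e-03, 2.930e-03, 1.953e-03, 2.197e-03]  ψ = [3, 0, 0, 3]  (obs o_1=2)
t=2: δ = [6.866e-05, 3.662e-04, 9.155e-05, 2.060e-04]  ψ = [3, 1, 0, 3]  (obs o_2=4)
t=3: δ = [6.437e-06, 2.289e-05, 5.722e-06, 1.144e-05]  ψ = [3, 1, 1, 1]  (obs o_3=5)
t=4: δ = [7.153e-07, 1.431e-06, 3.576e-07, 7.153e-07]  ψ = [1, 1, 1, 1]  (obs o_4=2)
t=5: δ = [2.235e-08, 1.788e-07, 2.235e-08, 8.941e-08]  ψ = [1, 1, 0, 1]  (obs o_5=4)
t=6: δ = [2.794e-09, 2.235e-08, 2.794e-09, 1.118e-08]  ψ = [1, 1, 1, 1]  (obs o_6=4)
backtrack: best end state = 1; path = [0, 1, 1, 1, 1, 1, 1]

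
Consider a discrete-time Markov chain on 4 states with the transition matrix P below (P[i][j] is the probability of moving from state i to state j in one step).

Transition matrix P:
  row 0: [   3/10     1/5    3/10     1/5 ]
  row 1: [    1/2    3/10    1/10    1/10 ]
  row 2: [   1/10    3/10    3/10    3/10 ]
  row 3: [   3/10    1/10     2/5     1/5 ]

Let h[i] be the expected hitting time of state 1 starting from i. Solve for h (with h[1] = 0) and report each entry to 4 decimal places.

First-step conditioning: h[1] = 0; for i ≠ 1, h[i] = 1 + Σ_k P[i][k]·h[k].
  h[0] = 1 + 3/10·h[0] + 3/10·h[2] + 1/5·h[3]
  h[2] = 1 + 1/10·h[0] + 3/10·h[2] + 3/10·h[3]
  h[3] = 1 + 3/10·h[0] + 2/5·h[2] + 1/5·h[3]
Solving the 3×3 linear system over states ≠ 1 gives exactly h = [110/23, 0, 100/23, 120/23] (h[1] = 0 is the target).

h = [4.7826, 0.0000, 4.3478, 5.2174]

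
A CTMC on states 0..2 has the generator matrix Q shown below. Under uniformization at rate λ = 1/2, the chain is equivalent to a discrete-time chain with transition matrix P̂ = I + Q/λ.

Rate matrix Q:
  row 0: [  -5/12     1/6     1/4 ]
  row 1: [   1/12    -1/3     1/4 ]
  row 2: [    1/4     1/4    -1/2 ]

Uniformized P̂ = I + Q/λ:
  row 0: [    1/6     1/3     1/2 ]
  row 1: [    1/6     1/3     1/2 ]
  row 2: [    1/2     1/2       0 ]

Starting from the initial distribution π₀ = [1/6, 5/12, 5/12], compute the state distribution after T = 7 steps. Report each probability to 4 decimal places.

t=0: π = [0.1667, 0.4167, 0.4167]
t=1: π = [0.3056, 0.4028, 0.2917]
t=2: π = [0.2639, 0.3819, 0.3542]
t=3: π = [0.2847, 0.3924, 0.3229]
t=4: π = [0.2743, 0.3872, 0.3385]
t=5: π = [0.2795, 0.3898, 0.3307]
t=6: π = [0.2769, 0.3885, 0.3346]
t=7: π = [0.2782, 0.3891, 0.3327]

π = [0.2782, 0.3891, 0.3327]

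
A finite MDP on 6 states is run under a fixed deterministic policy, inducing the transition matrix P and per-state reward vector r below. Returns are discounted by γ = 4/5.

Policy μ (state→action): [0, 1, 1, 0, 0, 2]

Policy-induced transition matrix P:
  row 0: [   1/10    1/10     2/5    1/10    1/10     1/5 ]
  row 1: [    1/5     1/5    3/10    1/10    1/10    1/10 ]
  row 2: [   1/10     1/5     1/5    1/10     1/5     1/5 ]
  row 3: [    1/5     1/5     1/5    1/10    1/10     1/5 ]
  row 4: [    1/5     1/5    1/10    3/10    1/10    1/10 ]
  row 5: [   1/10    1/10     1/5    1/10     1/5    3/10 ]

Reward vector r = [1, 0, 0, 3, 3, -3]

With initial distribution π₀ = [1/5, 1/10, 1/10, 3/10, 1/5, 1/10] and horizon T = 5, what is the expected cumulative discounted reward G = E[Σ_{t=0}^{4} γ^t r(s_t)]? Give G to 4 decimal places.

t=0: π = [0.2000, 0.1000, 0.1000, 0.3000, 0.2000, 0.1000], E[r] = 1.4000, γ^t·E[r] = 1.400000, running G = 1.400000
t=1: π = [0.1600, 0.1700, 0.2300, 0.1400, 0.1200, 0.1800], E[r] = 0.4000, γ^t·E[r] = 0.320000, running G = 1.720000
t=2: π = [0.1430, 0.1660, 0.2370, 0.1240, 0.1410, 0.1890], E[r] = 0.3710, γ^t·E[r] = 0.237440, running G = 1.957440
t=3: π = [0.1431, 0.1668, 0.2311, 0.1282, 0.1426, 0.1882], E[r] = 0.3909, γ^t·E[r] = 0.200141, running G = 2.157581
t=4: π = [0.1438, 0.1669, 0.2310, 0.1285, 0.1419, 0.1879], E[r] = 0.3915, γ^t·E[r] = 0.160346, running G = 2.317927

G = 2.3179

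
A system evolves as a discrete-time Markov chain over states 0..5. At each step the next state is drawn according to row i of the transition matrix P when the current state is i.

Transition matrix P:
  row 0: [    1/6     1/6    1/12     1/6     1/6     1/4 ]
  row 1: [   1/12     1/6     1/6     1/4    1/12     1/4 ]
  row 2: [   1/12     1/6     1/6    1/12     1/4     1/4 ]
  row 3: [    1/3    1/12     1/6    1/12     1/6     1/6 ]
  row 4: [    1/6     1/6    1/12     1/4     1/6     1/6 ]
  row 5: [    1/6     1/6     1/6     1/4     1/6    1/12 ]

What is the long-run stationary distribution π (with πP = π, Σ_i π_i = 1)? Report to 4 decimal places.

Balance equations π_j = Σ_i π_i·P[i][j]:
  π_0 = 1/6·π_0 + 1/12·π_1 + 1/12·π_2 + 1/3·π_3 + 1/6·π_4 + 1/6·π_5
  π_1 = 1/6·π_0 + 1/6·π_1 + 1/6·π_2 + 1/12·π_3 + 1/6·π_4 + 1/6·π_5
  π_2 = 1/12·π_0 + 1/6·π_1 + 1/6·π_2 + 1/6·π_3 + 1/12·π_4 + 1/6·π_5
  π_3 = 1/6·π_0 + 1/4·π_1 + 1/12·π_2 + 1/12·π_3 + 1/4·π_4 + 1/4·π_5
  π_4 = 1/6·π_0 + 1/12·π_1 + 1/4·π_2 + 1/6·π_3 + 1/6·π_4 + 1/6·π_5
  normalize: π_0 + π_1 + π_2 + π_3 + π_4 + π_5 = 1
Solving the linear system gives exactly π = [25351/146653, 22216/146653, 1562/11281, 26714/146653, 24283/146653, 27783/146653].

π = [0.1729, 0.1515, 0.1385, 0.1822, 0.1656, 0.1894]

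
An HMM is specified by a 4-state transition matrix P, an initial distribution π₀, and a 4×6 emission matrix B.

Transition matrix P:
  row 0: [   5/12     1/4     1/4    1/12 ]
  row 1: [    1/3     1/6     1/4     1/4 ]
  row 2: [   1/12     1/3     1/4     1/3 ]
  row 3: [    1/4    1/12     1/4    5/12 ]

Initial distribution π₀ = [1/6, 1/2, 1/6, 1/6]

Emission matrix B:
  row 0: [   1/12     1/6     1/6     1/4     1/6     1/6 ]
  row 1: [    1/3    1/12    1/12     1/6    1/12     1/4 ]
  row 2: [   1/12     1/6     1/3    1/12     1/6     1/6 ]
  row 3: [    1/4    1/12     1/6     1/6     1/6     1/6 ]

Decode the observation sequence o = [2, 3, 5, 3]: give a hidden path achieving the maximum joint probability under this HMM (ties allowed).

path = [1, 0, 0, 0]

t=0: δ = [2.778e-02, 4.167e-02, 5.556e-02, 2.778e-02]  (obs o_0=2)
t=1: δ = [3.472e-03, 3.086e-03, 1.157e-03, 3.086e-03]  ψ = [1, 2, 2, 2]  (obs o_1=3)
t=2: δ = [2.411e-04, 2.170e-04, 1.447e-04, 2.143e-04]  ψ = [0, 0, 0, 3]  (obs o_2=5)
t=3: δ = [2.512e-05, 1.005e-05, 5.023e-06, 1.488e-05]  ψ = [0, 0, 0, 3]  (obs o_3=3)
backtrack: best end state = 0; path = [1, 0, 0, 0]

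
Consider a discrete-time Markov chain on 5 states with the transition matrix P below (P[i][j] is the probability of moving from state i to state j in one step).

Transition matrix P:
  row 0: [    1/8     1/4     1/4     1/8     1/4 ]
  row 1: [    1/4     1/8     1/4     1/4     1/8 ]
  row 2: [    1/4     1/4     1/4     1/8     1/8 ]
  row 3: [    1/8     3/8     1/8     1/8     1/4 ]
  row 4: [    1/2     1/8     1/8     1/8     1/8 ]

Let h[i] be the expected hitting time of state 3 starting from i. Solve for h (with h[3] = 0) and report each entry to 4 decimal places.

First-step conditioning: h[3] = 0; for i ≠ 3, h[i] = 1 + Σ_k P[i][k]·h[k].
  h[0] = 1 + 1/8·h[0] + 1/4·h[1] + 1/4·h[2] + 1/4·h[4]
  h[1] = 1 + 1/4·h[0] + 1/8·h[1] + 1/4·h[2] + 1/8·h[4]
  h[2] = 1 + 1/4·h[0] + 1/4·h[1] + 1/4·h[2] + 1/8·h[4]
  h[4] = 1 + 1/2·h[0] + 1/8·h[1] + 1/8·h[2] + 1/8·h[4]
Solving the 4×4 linear system over states ≠ 3 gives exactly h = [5048/759, 4480/759, 1680/253, 0, 1704/253] (h[3] = 0 is the target).

h = [6.6509, 5.9025, 6.6403, 0.0000, 6.7352]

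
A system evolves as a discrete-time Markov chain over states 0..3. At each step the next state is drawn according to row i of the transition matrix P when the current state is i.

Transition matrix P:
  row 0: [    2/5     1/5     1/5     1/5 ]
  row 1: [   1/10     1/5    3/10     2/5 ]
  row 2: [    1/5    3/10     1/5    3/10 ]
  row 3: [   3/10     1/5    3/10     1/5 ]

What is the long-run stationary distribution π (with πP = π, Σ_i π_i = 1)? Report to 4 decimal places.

π = [0.2556, 0.2249, 0.2495, 0.2699]

Balance equations π_j = Σ_i π_i·P[i][j]:
  π_0 = 2/5·π_0 + 1/10·π_1 + 1/5·π_2 + 3/10·π_3
  π_1 = 1/5·π_0 + 1/5·π_1 + 3/10·π_2 + 1/5·π_3
  π_2 = 1/5·π_0 + 3/10·π_1 + 1/5·π_2 + 3/10·π_3
  normalize: π_0 + π_1 + π_2 + π_3 = 1
Solving the linear system gives exactly π = [125/489, 110/489, 122/489, 44/163].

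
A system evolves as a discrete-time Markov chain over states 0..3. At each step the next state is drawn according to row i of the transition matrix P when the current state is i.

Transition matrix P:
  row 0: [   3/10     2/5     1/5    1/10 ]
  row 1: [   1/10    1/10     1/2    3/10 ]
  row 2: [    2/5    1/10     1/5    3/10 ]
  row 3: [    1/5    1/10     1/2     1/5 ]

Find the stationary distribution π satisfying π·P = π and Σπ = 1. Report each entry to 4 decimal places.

π = [0.2734, 0.1820, 0.3215, 0.2230]

Balance equations π_j = Σ_i π_i·P[i][j]:
  π_0 = 3/10·π_0 + 1/10·π_1 + 2/5·π_2 + 1/5·π_3
  π_1 = 2/5·π_0 + 1/10·π_1 + 1/10·π_2 + 1/10·π_3
  π_2 = 1/5·π_0 + 1/2·π_1 + 1/5·π_2 + 1/2·π_3
  normalize: π_0 + π_1 + π_2 + π_3 = 1
Solving the linear system gives exactly π = [347/1269, 77/423, 136/423, 283/1269].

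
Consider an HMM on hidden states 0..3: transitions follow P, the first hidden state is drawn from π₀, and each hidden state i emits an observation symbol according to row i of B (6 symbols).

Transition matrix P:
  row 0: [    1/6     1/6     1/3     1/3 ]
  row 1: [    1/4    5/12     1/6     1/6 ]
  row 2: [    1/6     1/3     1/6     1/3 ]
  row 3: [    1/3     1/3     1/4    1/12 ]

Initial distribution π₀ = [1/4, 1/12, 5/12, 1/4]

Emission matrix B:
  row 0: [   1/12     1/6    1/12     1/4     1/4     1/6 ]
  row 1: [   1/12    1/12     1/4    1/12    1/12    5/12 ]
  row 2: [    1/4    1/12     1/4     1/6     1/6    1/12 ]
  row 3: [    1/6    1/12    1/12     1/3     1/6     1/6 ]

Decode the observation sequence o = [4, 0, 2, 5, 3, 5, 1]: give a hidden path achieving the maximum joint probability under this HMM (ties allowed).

path = [0, 2, 1, 1, 3, 1, 0]

t=0: δ = [6.250e-02, 6.944e-03, 6.944e-02, 4.167e-02]  (obs o_0=4)
t=1: δ = [1.157e-03, 1.929e-03, 5.208e-03, 3.858e-03]  ψ = [3, 2, 0, 2]  (obs o_1=0)
t=2: δ = [1.072e-04, 4.340e-04, 2.411e-04, 1.447e-04]  ψ = [3, 2, 3, 2]  (obs o_2=2)
t=3: δ = [1.808e-05, 7.535e-05, 6.028e-06, 1.340e-05]  ψ = [1, 1, 1, 2]  (obs o_3=5)
t=4: δ = [4.710e-06, 2.616e-06, 2.093e-06, 4.186e-06]  ψ = [1, 1, 1, 1]  (obs o_4=3)
t=5: δ = [2.326e-07, 5.814e-07, 1.308e-07, 2.616e-07]  ψ = [3, 3, 0, 0]  (obs o_5=5)
t=6: δ = [2.423e-08, 2.019e-08, 8.075e-09, 8.075e-09]  ψ = [1, 1, 1, 1]  (obs o_6=1)
backtrack: best end state = 0; path = [0, 2, 1, 1, 3, 1, 0]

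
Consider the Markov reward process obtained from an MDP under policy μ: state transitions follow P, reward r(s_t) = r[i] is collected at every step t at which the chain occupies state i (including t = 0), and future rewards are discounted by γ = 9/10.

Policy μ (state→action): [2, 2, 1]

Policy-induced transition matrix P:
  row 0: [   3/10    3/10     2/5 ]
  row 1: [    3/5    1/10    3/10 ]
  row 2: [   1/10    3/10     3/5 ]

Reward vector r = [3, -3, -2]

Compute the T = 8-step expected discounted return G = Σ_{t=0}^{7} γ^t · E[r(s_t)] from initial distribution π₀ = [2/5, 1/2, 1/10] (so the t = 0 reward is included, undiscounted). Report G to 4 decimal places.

t=0: π = [0.4000, 0.5000, 0.1000], E[r] = -0.5000, γ^t·E[r] = -0.500000, running G = -0.500000
t=1: π = [0.4300, 0.2000, 0.3700], E[r] = -0.0500, γ^t·E[r] = -0.045000, running G = -0.545000
t=2: π = [0.2860, 0.2600, 0.4540], E[r] = -0.8300, γ^t·E[r] = -0.672300, running G = -1.217300
t=3: π = [0.2872, 0.2480, 0.4648], E[r] = -0.8120, γ^t·E[r] = -0.591948, running G = -1.809248
t=4: π = [0.2814, 0.2504, 0.4682], E[r] = -0.8432, γ^t·E[r] = -0.553224, running G = -2.362472
t=5: π = [0.2815, 0.2499, 0.4686], E[r] = -0.8425, γ^t·E[r] = -0.497476, running G = -2.859948
t=6: π = [0.2813, 0.2500, 0.4687], E[r] = -0.8437, γ^t·E[r] = -0.448392, running G = -3.308339
t=7: π = [0.2813, 0.2500, 0.4687], E[r] = -0.8437, γ^t·E[r] = -0.403539, running G = -3.711878

G = -3.7119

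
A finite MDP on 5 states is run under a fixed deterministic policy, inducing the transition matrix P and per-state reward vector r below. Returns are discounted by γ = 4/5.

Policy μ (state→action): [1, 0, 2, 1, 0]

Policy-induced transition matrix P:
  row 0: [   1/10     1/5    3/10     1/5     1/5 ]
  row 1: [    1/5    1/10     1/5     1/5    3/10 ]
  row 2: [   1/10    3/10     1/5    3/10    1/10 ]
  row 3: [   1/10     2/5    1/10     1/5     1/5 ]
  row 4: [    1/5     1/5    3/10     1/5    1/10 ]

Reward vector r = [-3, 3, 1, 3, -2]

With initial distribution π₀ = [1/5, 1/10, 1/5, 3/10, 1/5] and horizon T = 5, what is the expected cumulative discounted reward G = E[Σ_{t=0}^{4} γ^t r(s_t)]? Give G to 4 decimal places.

G = 2.3940

t=0: π = [0.2000, 0.1000, 0.2000, 0.3000, 0.2000], E[r] = 0.4000, γ^t·E[r] = 0.400000, running G = 0.400000
t=1: π = [0.1300, 0.2700, 0.2100, 0.2200, 0.1700], E[r] = 0.9500, γ^t·E[r] = 0.760000, running G = 1.160000
t=2: π = [0.1440, 0.2380, 0.2080, 0.2210, 0.1890], E[r] = 0.7750, γ^t·E[r] = 0.496000, running G = 1.656000
t=3: π = [0.1427, 0.2412, 0.2112, 0.2208, 0.1841], E[r] = 0.8009, γ^t·E[r] = 0.410061, running G = 2.066061
t=4: π = [0.1425, 0.2412, 0.2106, 0.2211, 0.1846], E[r] = 0.8007, γ^t·E[r] = 0.327954, running G = 2.394015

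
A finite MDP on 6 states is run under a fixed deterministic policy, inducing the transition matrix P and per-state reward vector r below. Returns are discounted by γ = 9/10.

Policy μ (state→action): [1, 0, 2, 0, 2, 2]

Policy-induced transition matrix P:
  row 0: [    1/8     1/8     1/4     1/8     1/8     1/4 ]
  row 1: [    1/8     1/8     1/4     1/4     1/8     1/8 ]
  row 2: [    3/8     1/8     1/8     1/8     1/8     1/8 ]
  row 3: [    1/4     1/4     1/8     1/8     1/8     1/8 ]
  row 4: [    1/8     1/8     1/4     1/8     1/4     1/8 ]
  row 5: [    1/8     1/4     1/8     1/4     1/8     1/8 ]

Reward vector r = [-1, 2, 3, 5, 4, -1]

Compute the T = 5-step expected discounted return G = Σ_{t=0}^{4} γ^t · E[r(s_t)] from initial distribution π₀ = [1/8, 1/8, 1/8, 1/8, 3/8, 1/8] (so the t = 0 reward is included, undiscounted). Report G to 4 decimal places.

t=0: π = [0.1250, 0.1250, 0.1250, 0.1250, 0.3750, 0.1250], E[r] = 2.5000, γ^t·E[r] = 2.500000, running G = 2.500000
t=1: π = [0.1719, 0.1563, 0.2031, 0.1563, 0.1719, 0.1406], E[r] = 2.0781, γ^t·E[r] = 1.870313, running G = 4.370313
t=2: π = [0.1953, 0.1621, 0.1875, 0.1621, 0.1465, 0.1465], E[r] = 1.9414, γ^t·E[r] = 1.572539, running G = 5.942852
t=3: π = [0.1921, 0.1636, 0.1880, 0.1636, 0.1433, 0.1494], E[r] = 1.9407, γ^t·E[r] = 1.414751, running G = 7.357603
t=4: π = [0.1924, 0.1641, 0.1874, 0.1641, 0.1429, 0.1490], E[r] = 1.9412, γ^t·E[r] = 1.273616, running G = 8.631219

G = 8.6312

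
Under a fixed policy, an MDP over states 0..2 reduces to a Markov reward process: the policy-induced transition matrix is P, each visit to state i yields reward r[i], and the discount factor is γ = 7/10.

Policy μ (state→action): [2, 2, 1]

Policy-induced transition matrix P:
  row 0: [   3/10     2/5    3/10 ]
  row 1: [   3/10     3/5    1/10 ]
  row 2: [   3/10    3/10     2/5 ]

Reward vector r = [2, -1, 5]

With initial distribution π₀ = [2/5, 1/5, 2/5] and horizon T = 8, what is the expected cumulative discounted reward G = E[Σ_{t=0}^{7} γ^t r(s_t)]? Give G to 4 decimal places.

t=0: π = [0.4000, 0.2000, 0.4000], E[r] = 2.6000, γ^t·E[r] = 2.600000, running G = 2.600000
t=1: π = [0.3000, 0.4000, 0.3000], E[r] = 1.7000, γ^t·E[r] = 1.190000, running G = 3.790000
t=2: π = [0.3000, 0.4500, 0.2500], E[r] = 1.4000, γ^t·E[r] = 0.686000, running G = 4.476000
t=3: π = [0.3000, 0.4650, 0.2350], E[r] = 1.3100, γ^t·E[r] = 0.449330, running G = 4.925330
t=4: π = [0.3000, 0.4695, 0.2305], E[r] = 1.2830, γ^t·E[r] = 0.308048, running G = 5.233378
t=5: π = [0.3000, 0.4709, 0.2292], E[r] = 1.2749, γ^t·E[r] = 0.214272, running G = 5.447651
t=6: π = [0.3000, 0.4713, 0.2287], E[r] = 1.2725, γ^t·E[r] = 0.149705, running G = 5.597356
t=7: π = [0.3000, 0.4714, 0.2286], E[r] = 1.2717, γ^t·E[r] = 0.104733, running G = 5.702089

G = 5.7021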